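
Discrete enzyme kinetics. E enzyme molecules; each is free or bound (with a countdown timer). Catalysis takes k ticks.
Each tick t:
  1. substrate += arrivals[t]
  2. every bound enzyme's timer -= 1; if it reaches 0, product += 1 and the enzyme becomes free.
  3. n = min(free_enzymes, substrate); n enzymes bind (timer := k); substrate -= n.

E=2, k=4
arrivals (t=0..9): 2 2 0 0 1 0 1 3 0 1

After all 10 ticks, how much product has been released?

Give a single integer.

Answer: 4

Derivation:
t=0: arr=2 -> substrate=0 bound=2 product=0
t=1: arr=2 -> substrate=2 bound=2 product=0
t=2: arr=0 -> substrate=2 bound=2 product=0
t=3: arr=0 -> substrate=2 bound=2 product=0
t=4: arr=1 -> substrate=1 bound=2 product=2
t=5: arr=0 -> substrate=1 bound=2 product=2
t=6: arr=1 -> substrate=2 bound=2 product=2
t=7: arr=3 -> substrate=5 bound=2 product=2
t=8: arr=0 -> substrate=3 bound=2 product=4
t=9: arr=1 -> substrate=4 bound=2 product=4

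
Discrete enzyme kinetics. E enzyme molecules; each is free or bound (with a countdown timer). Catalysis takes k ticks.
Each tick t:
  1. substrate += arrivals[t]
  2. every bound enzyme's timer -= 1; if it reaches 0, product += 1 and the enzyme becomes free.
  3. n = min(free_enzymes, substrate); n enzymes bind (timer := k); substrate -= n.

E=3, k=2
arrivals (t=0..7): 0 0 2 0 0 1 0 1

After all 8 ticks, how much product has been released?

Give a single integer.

Answer: 3

Derivation:
t=0: arr=0 -> substrate=0 bound=0 product=0
t=1: arr=0 -> substrate=0 bound=0 product=0
t=2: arr=2 -> substrate=0 bound=2 product=0
t=3: arr=0 -> substrate=0 bound=2 product=0
t=4: arr=0 -> substrate=0 bound=0 product=2
t=5: arr=1 -> substrate=0 bound=1 product=2
t=6: arr=0 -> substrate=0 bound=1 product=2
t=7: arr=1 -> substrate=0 bound=1 product=3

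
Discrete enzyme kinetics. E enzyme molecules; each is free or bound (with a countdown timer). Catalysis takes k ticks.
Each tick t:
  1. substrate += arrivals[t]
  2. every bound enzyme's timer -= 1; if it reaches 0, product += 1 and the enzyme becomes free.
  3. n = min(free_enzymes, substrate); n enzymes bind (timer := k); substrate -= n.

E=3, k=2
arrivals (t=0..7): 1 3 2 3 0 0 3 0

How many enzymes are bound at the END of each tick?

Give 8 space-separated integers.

Answer: 1 3 3 3 3 3 3 3

Derivation:
t=0: arr=1 -> substrate=0 bound=1 product=0
t=1: arr=3 -> substrate=1 bound=3 product=0
t=2: arr=2 -> substrate=2 bound=3 product=1
t=3: arr=3 -> substrate=3 bound=3 product=3
t=4: arr=0 -> substrate=2 bound=3 product=4
t=5: arr=0 -> substrate=0 bound=3 product=6
t=6: arr=3 -> substrate=2 bound=3 product=7
t=7: arr=0 -> substrate=0 bound=3 product=9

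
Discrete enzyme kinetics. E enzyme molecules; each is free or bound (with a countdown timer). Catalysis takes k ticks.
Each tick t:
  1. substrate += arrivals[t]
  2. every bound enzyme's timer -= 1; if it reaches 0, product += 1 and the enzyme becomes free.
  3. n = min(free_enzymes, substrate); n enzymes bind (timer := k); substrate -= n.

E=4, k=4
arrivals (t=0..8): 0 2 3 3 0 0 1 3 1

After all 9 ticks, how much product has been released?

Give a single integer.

t=0: arr=0 -> substrate=0 bound=0 product=0
t=1: arr=2 -> substrate=0 bound=2 product=0
t=2: arr=3 -> substrate=1 bound=4 product=0
t=3: arr=3 -> substrate=4 bound=4 product=0
t=4: arr=0 -> substrate=4 bound=4 product=0
t=5: arr=0 -> substrate=2 bound=4 product=2
t=6: arr=1 -> substrate=1 bound=4 product=4
t=7: arr=3 -> substrate=4 bound=4 product=4
t=8: arr=1 -> substrate=5 bound=4 product=4

Answer: 4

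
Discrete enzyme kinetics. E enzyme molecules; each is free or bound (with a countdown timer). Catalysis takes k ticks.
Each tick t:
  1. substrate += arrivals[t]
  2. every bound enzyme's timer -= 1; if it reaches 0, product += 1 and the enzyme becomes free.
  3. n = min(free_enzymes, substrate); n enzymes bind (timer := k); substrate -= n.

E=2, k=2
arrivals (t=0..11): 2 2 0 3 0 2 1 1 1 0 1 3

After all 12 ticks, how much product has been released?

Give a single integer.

Answer: 10

Derivation:
t=0: arr=2 -> substrate=0 bound=2 product=0
t=1: arr=2 -> substrate=2 bound=2 product=0
t=2: arr=0 -> substrate=0 bound=2 product=2
t=3: arr=3 -> substrate=3 bound=2 product=2
t=4: arr=0 -> substrate=1 bound=2 product=4
t=5: arr=2 -> substrate=3 bound=2 product=4
t=6: arr=1 -> substrate=2 bound=2 product=6
t=7: arr=1 -> substrate=3 bound=2 product=6
t=8: arr=1 -> substrate=2 bound=2 product=8
t=9: arr=0 -> substrate=2 bound=2 product=8
t=10: arr=1 -> substrate=1 bound=2 product=10
t=11: arr=3 -> substrate=4 bound=2 product=10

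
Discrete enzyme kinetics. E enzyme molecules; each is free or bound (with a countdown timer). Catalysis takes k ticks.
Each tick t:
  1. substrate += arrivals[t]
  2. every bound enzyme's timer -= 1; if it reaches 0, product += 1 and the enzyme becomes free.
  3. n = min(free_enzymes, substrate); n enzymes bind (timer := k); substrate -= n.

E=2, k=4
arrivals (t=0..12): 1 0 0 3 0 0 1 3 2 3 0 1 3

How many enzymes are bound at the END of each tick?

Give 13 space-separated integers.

Answer: 1 1 1 2 2 2 2 2 2 2 2 2 2

Derivation:
t=0: arr=1 -> substrate=0 bound=1 product=0
t=1: arr=0 -> substrate=0 bound=1 product=0
t=2: arr=0 -> substrate=0 bound=1 product=0
t=3: arr=3 -> substrate=2 bound=2 product=0
t=4: arr=0 -> substrate=1 bound=2 product=1
t=5: arr=0 -> substrate=1 bound=2 product=1
t=6: arr=1 -> substrate=2 bound=2 product=1
t=7: arr=3 -> substrate=4 bound=2 product=2
t=8: arr=2 -> substrate=5 bound=2 product=3
t=9: arr=3 -> substrate=8 bound=2 product=3
t=10: arr=0 -> substrate=8 bound=2 product=3
t=11: arr=1 -> substrate=8 bound=2 product=4
t=12: arr=3 -> substrate=10 bound=2 product=5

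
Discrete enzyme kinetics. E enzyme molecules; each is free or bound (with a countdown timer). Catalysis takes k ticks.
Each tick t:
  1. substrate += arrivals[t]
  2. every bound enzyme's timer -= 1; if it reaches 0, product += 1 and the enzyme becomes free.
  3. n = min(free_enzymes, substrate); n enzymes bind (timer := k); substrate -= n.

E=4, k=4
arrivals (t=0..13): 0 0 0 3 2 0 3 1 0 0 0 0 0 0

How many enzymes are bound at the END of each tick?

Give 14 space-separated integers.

t=0: arr=0 -> substrate=0 bound=0 product=0
t=1: arr=0 -> substrate=0 bound=0 product=0
t=2: arr=0 -> substrate=0 bound=0 product=0
t=3: arr=3 -> substrate=0 bound=3 product=0
t=4: arr=2 -> substrate=1 bound=4 product=0
t=5: arr=0 -> substrate=1 bound=4 product=0
t=6: arr=3 -> substrate=4 bound=4 product=0
t=7: arr=1 -> substrate=2 bound=4 product=3
t=8: arr=0 -> substrate=1 bound=4 product=4
t=9: arr=0 -> substrate=1 bound=4 product=4
t=10: arr=0 -> substrate=1 bound=4 product=4
t=11: arr=0 -> substrate=0 bound=2 product=7
t=12: arr=0 -> substrate=0 bound=1 product=8
t=13: arr=0 -> substrate=0 bound=1 product=8

Answer: 0 0 0 3 4 4 4 4 4 4 4 2 1 1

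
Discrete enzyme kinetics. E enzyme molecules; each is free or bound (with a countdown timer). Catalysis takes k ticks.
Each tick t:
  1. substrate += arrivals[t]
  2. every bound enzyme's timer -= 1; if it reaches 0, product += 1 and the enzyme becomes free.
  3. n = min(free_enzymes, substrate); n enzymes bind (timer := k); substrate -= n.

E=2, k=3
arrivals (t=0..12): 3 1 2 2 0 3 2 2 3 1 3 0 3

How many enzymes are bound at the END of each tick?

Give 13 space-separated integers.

Answer: 2 2 2 2 2 2 2 2 2 2 2 2 2

Derivation:
t=0: arr=3 -> substrate=1 bound=2 product=0
t=1: arr=1 -> substrate=2 bound=2 product=0
t=2: arr=2 -> substrate=4 bound=2 product=0
t=3: arr=2 -> substrate=4 bound=2 product=2
t=4: arr=0 -> substrate=4 bound=2 product=2
t=5: arr=3 -> substrate=7 bound=2 product=2
t=6: arr=2 -> substrate=7 bound=2 product=4
t=7: arr=2 -> substrate=9 bound=2 product=4
t=8: arr=3 -> substrate=12 bound=2 product=4
t=9: arr=1 -> substrate=11 bound=2 product=6
t=10: arr=3 -> substrate=14 bound=2 product=6
t=11: arr=0 -> substrate=14 bound=2 product=6
t=12: arr=3 -> substrate=15 bound=2 product=8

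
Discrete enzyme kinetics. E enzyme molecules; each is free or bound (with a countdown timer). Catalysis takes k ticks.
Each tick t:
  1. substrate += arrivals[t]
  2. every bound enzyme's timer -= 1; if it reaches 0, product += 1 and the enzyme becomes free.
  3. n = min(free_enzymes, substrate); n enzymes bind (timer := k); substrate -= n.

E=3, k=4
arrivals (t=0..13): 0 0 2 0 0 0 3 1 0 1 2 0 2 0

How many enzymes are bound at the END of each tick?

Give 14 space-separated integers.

t=0: arr=0 -> substrate=0 bound=0 product=0
t=1: arr=0 -> substrate=0 bound=0 product=0
t=2: arr=2 -> substrate=0 bound=2 product=0
t=3: arr=0 -> substrate=0 bound=2 product=0
t=4: arr=0 -> substrate=0 bound=2 product=0
t=5: arr=0 -> substrate=0 bound=2 product=0
t=6: arr=3 -> substrate=0 bound=3 product=2
t=7: arr=1 -> substrate=1 bound=3 product=2
t=8: arr=0 -> substrate=1 bound=3 product=2
t=9: arr=1 -> substrate=2 bound=3 product=2
t=10: arr=2 -> substrate=1 bound=3 product=5
t=11: arr=0 -> substrate=1 bound=3 product=5
t=12: arr=2 -> substrate=3 bound=3 product=5
t=13: arr=0 -> substrate=3 bound=3 product=5

Answer: 0 0 2 2 2 2 3 3 3 3 3 3 3 3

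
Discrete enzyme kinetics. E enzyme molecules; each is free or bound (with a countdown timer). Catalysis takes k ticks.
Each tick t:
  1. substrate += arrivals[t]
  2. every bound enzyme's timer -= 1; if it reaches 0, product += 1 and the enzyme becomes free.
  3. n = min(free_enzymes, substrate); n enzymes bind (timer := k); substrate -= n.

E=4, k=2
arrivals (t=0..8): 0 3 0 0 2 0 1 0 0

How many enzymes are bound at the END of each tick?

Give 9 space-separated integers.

Answer: 0 3 3 0 2 2 1 1 0

Derivation:
t=0: arr=0 -> substrate=0 bound=0 product=0
t=1: arr=3 -> substrate=0 bound=3 product=0
t=2: arr=0 -> substrate=0 bound=3 product=0
t=3: arr=0 -> substrate=0 bound=0 product=3
t=4: arr=2 -> substrate=0 bound=2 product=3
t=5: arr=0 -> substrate=0 bound=2 product=3
t=6: arr=1 -> substrate=0 bound=1 product=5
t=7: arr=0 -> substrate=0 bound=1 product=5
t=8: arr=0 -> substrate=0 bound=0 product=6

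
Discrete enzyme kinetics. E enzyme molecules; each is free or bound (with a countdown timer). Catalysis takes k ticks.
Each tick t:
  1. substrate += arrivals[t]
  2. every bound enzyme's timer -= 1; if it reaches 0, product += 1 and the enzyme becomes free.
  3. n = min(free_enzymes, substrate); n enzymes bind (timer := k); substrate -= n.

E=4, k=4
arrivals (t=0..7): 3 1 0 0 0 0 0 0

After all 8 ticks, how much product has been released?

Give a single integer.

Answer: 4

Derivation:
t=0: arr=3 -> substrate=0 bound=3 product=0
t=1: arr=1 -> substrate=0 bound=4 product=0
t=2: arr=0 -> substrate=0 bound=4 product=0
t=3: arr=0 -> substrate=0 bound=4 product=0
t=4: arr=0 -> substrate=0 bound=1 product=3
t=5: arr=0 -> substrate=0 bound=0 product=4
t=6: arr=0 -> substrate=0 bound=0 product=4
t=7: arr=0 -> substrate=0 bound=0 product=4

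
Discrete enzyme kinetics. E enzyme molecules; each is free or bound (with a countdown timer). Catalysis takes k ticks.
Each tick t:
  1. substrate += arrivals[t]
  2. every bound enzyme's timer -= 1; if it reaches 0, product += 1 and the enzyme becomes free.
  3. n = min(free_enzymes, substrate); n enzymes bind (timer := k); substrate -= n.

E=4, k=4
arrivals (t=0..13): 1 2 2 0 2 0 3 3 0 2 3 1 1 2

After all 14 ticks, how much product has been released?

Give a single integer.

Answer: 11

Derivation:
t=0: arr=1 -> substrate=0 bound=1 product=0
t=1: arr=2 -> substrate=0 bound=3 product=0
t=2: arr=2 -> substrate=1 bound=4 product=0
t=3: arr=0 -> substrate=1 bound=4 product=0
t=4: arr=2 -> substrate=2 bound=4 product=1
t=5: arr=0 -> substrate=0 bound=4 product=3
t=6: arr=3 -> substrate=2 bound=4 product=4
t=7: arr=3 -> substrate=5 bound=4 product=4
t=8: arr=0 -> substrate=4 bound=4 product=5
t=9: arr=2 -> substrate=4 bound=4 product=7
t=10: arr=3 -> substrate=6 bound=4 product=8
t=11: arr=1 -> substrate=7 bound=4 product=8
t=12: arr=1 -> substrate=7 bound=4 product=9
t=13: arr=2 -> substrate=7 bound=4 product=11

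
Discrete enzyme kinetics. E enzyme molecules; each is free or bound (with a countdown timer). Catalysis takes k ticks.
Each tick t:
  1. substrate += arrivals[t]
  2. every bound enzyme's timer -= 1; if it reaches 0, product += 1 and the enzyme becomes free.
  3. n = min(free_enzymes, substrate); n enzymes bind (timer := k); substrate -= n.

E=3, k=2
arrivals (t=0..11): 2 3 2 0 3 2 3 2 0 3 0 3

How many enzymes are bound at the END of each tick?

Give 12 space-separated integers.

t=0: arr=2 -> substrate=0 bound=2 product=0
t=1: arr=3 -> substrate=2 bound=3 product=0
t=2: arr=2 -> substrate=2 bound=3 product=2
t=3: arr=0 -> substrate=1 bound=3 product=3
t=4: arr=3 -> substrate=2 bound=3 product=5
t=5: arr=2 -> substrate=3 bound=3 product=6
t=6: arr=3 -> substrate=4 bound=3 product=8
t=7: arr=2 -> substrate=5 bound=3 product=9
t=8: arr=0 -> substrate=3 bound=3 product=11
t=9: arr=3 -> substrate=5 bound=3 product=12
t=10: arr=0 -> substrate=3 bound=3 product=14
t=11: arr=3 -> substrate=5 bound=3 product=15

Answer: 2 3 3 3 3 3 3 3 3 3 3 3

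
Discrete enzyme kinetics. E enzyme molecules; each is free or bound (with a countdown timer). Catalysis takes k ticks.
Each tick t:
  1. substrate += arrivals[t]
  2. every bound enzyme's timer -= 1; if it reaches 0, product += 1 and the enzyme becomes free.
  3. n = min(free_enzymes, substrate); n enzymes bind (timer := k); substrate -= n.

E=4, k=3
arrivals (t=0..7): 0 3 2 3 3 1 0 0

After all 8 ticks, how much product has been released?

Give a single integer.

Answer: 7

Derivation:
t=0: arr=0 -> substrate=0 bound=0 product=0
t=1: arr=3 -> substrate=0 bound=3 product=0
t=2: arr=2 -> substrate=1 bound=4 product=0
t=3: arr=3 -> substrate=4 bound=4 product=0
t=4: arr=3 -> substrate=4 bound=4 product=3
t=5: arr=1 -> substrate=4 bound=4 product=4
t=6: arr=0 -> substrate=4 bound=4 product=4
t=7: arr=0 -> substrate=1 bound=4 product=7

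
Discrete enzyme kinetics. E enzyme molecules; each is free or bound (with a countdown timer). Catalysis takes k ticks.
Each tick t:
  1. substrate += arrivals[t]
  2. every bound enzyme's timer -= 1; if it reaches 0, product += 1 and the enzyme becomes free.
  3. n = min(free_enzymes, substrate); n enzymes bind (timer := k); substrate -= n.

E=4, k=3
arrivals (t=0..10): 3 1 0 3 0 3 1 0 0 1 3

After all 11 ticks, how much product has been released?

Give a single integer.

Answer: 11

Derivation:
t=0: arr=3 -> substrate=0 bound=3 product=0
t=1: arr=1 -> substrate=0 bound=4 product=0
t=2: arr=0 -> substrate=0 bound=4 product=0
t=3: arr=3 -> substrate=0 bound=4 product=3
t=4: arr=0 -> substrate=0 bound=3 product=4
t=5: arr=3 -> substrate=2 bound=4 product=4
t=6: arr=1 -> substrate=0 bound=4 product=7
t=7: arr=0 -> substrate=0 bound=4 product=7
t=8: arr=0 -> substrate=0 bound=3 product=8
t=9: arr=1 -> substrate=0 bound=1 product=11
t=10: arr=3 -> substrate=0 bound=4 product=11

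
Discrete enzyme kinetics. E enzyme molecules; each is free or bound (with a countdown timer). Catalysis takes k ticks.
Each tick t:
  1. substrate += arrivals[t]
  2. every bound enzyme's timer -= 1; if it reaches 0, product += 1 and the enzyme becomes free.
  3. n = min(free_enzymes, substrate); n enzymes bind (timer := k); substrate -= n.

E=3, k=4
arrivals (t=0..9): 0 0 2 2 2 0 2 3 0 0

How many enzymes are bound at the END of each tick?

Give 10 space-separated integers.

Answer: 0 0 2 3 3 3 3 3 3 3

Derivation:
t=0: arr=0 -> substrate=0 bound=0 product=0
t=1: arr=0 -> substrate=0 bound=0 product=0
t=2: arr=2 -> substrate=0 bound=2 product=0
t=3: arr=2 -> substrate=1 bound=3 product=0
t=4: arr=2 -> substrate=3 bound=3 product=0
t=5: arr=0 -> substrate=3 bound=3 product=0
t=6: arr=2 -> substrate=3 bound=3 product=2
t=7: arr=3 -> substrate=5 bound=3 product=3
t=8: arr=0 -> substrate=5 bound=3 product=3
t=9: arr=0 -> substrate=5 bound=3 product=3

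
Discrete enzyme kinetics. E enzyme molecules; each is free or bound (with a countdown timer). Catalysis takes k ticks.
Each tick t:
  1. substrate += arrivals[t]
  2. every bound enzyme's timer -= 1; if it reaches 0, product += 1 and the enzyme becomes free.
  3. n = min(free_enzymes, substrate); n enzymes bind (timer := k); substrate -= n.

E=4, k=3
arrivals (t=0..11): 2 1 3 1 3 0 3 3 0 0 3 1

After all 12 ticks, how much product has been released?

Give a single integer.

t=0: arr=2 -> substrate=0 bound=2 product=0
t=1: arr=1 -> substrate=0 bound=3 product=0
t=2: arr=3 -> substrate=2 bound=4 product=0
t=3: arr=1 -> substrate=1 bound=4 product=2
t=4: arr=3 -> substrate=3 bound=4 product=3
t=5: arr=0 -> substrate=2 bound=4 product=4
t=6: arr=3 -> substrate=3 bound=4 product=6
t=7: arr=3 -> substrate=5 bound=4 product=7
t=8: arr=0 -> substrate=4 bound=4 product=8
t=9: arr=0 -> substrate=2 bound=4 product=10
t=10: arr=3 -> substrate=4 bound=4 product=11
t=11: arr=1 -> substrate=4 bound=4 product=12

Answer: 12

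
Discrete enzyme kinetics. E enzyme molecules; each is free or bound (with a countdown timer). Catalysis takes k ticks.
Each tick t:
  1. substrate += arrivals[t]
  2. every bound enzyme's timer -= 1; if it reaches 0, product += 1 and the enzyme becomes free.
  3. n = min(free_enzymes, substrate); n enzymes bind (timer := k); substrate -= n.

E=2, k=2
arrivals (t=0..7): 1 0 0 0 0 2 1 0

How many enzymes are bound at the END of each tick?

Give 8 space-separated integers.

t=0: arr=1 -> substrate=0 bound=1 product=0
t=1: arr=0 -> substrate=0 bound=1 product=0
t=2: arr=0 -> substrate=0 bound=0 product=1
t=3: arr=0 -> substrate=0 bound=0 product=1
t=4: arr=0 -> substrate=0 bound=0 product=1
t=5: arr=2 -> substrate=0 bound=2 product=1
t=6: arr=1 -> substrate=1 bound=2 product=1
t=7: arr=0 -> substrate=0 bound=1 product=3

Answer: 1 1 0 0 0 2 2 1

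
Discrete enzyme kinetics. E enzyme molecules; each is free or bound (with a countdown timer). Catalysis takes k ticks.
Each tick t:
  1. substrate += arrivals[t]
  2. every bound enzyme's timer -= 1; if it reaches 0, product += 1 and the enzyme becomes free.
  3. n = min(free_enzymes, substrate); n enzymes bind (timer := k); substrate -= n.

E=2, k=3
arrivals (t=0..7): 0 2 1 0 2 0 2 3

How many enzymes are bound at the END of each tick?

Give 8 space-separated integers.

t=0: arr=0 -> substrate=0 bound=0 product=0
t=1: arr=2 -> substrate=0 bound=2 product=0
t=2: arr=1 -> substrate=1 bound=2 product=0
t=3: arr=0 -> substrate=1 bound=2 product=0
t=4: arr=2 -> substrate=1 bound=2 product=2
t=5: arr=0 -> substrate=1 bound=2 product=2
t=6: arr=2 -> substrate=3 bound=2 product=2
t=7: arr=3 -> substrate=4 bound=2 product=4

Answer: 0 2 2 2 2 2 2 2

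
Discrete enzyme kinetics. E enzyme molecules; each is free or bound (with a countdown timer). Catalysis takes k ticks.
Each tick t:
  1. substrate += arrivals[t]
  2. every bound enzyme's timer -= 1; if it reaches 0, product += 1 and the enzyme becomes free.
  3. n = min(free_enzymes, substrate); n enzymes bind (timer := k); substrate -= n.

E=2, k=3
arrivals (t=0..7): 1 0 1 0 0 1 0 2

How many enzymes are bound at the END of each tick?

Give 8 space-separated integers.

Answer: 1 1 2 1 1 1 1 2

Derivation:
t=0: arr=1 -> substrate=0 bound=1 product=0
t=1: arr=0 -> substrate=0 bound=1 product=0
t=2: arr=1 -> substrate=0 bound=2 product=0
t=3: arr=0 -> substrate=0 bound=1 product=1
t=4: arr=0 -> substrate=0 bound=1 product=1
t=5: arr=1 -> substrate=0 bound=1 product=2
t=6: arr=0 -> substrate=0 bound=1 product=2
t=7: arr=2 -> substrate=1 bound=2 product=2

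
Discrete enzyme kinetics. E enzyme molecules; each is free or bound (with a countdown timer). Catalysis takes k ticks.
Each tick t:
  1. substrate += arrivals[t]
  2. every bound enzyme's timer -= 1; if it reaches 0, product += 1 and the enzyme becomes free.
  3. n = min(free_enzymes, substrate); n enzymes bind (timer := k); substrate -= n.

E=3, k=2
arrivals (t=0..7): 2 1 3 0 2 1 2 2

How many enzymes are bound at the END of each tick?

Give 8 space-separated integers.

t=0: arr=2 -> substrate=0 bound=2 product=0
t=1: arr=1 -> substrate=0 bound=3 product=0
t=2: arr=3 -> substrate=1 bound=3 product=2
t=3: arr=0 -> substrate=0 bound=3 product=3
t=4: arr=2 -> substrate=0 bound=3 product=5
t=5: arr=1 -> substrate=0 bound=3 product=6
t=6: arr=2 -> substrate=0 bound=3 product=8
t=7: arr=2 -> substrate=1 bound=3 product=9

Answer: 2 3 3 3 3 3 3 3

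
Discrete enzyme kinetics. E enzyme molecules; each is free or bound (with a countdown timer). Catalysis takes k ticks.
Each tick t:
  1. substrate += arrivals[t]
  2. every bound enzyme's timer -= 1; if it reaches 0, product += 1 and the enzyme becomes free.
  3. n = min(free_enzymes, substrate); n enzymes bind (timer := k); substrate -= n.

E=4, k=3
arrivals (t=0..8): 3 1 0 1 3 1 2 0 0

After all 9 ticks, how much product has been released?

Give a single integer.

Answer: 8

Derivation:
t=0: arr=3 -> substrate=0 bound=3 product=0
t=1: arr=1 -> substrate=0 bound=4 product=0
t=2: arr=0 -> substrate=0 bound=4 product=0
t=3: arr=1 -> substrate=0 bound=2 product=3
t=4: arr=3 -> substrate=0 bound=4 product=4
t=5: arr=1 -> substrate=1 bound=4 product=4
t=6: arr=2 -> substrate=2 bound=4 product=5
t=7: arr=0 -> substrate=0 bound=3 product=8
t=8: arr=0 -> substrate=0 bound=3 product=8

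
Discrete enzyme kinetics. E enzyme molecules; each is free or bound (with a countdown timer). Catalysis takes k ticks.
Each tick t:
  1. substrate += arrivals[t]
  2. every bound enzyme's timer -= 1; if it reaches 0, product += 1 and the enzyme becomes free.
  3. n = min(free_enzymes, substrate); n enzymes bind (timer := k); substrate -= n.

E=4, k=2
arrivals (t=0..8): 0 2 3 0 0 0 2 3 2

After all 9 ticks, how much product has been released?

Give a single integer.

t=0: arr=0 -> substrate=0 bound=0 product=0
t=1: arr=2 -> substrate=0 bound=2 product=0
t=2: arr=3 -> substrate=1 bound=4 product=0
t=3: arr=0 -> substrate=0 bound=3 product=2
t=4: arr=0 -> substrate=0 bound=1 product=4
t=5: arr=0 -> substrate=0 bound=0 product=5
t=6: arr=2 -> substrate=0 bound=2 product=5
t=7: arr=3 -> substrate=1 bound=4 product=5
t=8: arr=2 -> substrate=1 bound=4 product=7

Answer: 7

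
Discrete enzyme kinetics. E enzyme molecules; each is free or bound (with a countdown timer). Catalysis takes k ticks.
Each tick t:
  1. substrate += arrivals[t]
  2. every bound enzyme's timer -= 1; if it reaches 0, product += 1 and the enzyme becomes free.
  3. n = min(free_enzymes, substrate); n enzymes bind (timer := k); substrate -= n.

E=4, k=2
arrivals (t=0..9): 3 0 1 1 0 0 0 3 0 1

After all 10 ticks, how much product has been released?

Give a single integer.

t=0: arr=3 -> substrate=0 bound=3 product=0
t=1: arr=0 -> substrate=0 bound=3 product=0
t=2: arr=1 -> substrate=0 bound=1 product=3
t=3: arr=1 -> substrate=0 bound=2 product=3
t=4: arr=0 -> substrate=0 bound=1 product=4
t=5: arr=0 -> substrate=0 bound=0 product=5
t=6: arr=0 -> substrate=0 bound=0 product=5
t=7: arr=3 -> substrate=0 bound=3 product=5
t=8: arr=0 -> substrate=0 bound=3 product=5
t=9: arr=1 -> substrate=0 bound=1 product=8

Answer: 8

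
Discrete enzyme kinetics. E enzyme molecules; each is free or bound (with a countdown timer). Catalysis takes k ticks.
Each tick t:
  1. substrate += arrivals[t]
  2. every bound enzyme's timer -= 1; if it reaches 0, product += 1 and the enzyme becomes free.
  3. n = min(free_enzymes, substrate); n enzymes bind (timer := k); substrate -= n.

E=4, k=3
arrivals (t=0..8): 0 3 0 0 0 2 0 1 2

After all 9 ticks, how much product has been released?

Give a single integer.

Answer: 5

Derivation:
t=0: arr=0 -> substrate=0 bound=0 product=0
t=1: arr=3 -> substrate=0 bound=3 product=0
t=2: arr=0 -> substrate=0 bound=3 product=0
t=3: arr=0 -> substrate=0 bound=3 product=0
t=4: arr=0 -> substrate=0 bound=0 product=3
t=5: arr=2 -> substrate=0 bound=2 product=3
t=6: arr=0 -> substrate=0 bound=2 product=3
t=7: arr=1 -> substrate=0 bound=3 product=3
t=8: arr=2 -> substrate=0 bound=3 product=5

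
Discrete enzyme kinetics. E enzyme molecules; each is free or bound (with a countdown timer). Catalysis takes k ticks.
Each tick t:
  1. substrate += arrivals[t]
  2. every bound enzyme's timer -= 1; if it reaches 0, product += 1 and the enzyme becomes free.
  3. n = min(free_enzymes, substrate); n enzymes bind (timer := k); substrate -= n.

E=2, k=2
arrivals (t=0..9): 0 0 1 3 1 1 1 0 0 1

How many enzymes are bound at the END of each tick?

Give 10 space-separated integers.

t=0: arr=0 -> substrate=0 bound=0 product=0
t=1: arr=0 -> substrate=0 bound=0 product=0
t=2: arr=1 -> substrate=0 bound=1 product=0
t=3: arr=3 -> substrate=2 bound=2 product=0
t=4: arr=1 -> substrate=2 bound=2 product=1
t=5: arr=1 -> substrate=2 bound=2 product=2
t=6: arr=1 -> substrate=2 bound=2 product=3
t=7: arr=0 -> substrate=1 bound=2 product=4
t=8: arr=0 -> substrate=0 bound=2 product=5
t=9: arr=1 -> substrate=0 bound=2 product=6

Answer: 0 0 1 2 2 2 2 2 2 2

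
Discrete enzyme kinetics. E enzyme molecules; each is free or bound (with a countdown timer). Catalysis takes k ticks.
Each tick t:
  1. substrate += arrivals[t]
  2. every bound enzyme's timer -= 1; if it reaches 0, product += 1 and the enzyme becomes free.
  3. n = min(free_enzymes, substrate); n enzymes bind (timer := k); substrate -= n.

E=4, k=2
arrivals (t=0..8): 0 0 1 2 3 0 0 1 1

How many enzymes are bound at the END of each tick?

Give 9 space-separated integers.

t=0: arr=0 -> substrate=0 bound=0 product=0
t=1: arr=0 -> substrate=0 bound=0 product=0
t=2: arr=1 -> substrate=0 bound=1 product=0
t=3: arr=2 -> substrate=0 bound=3 product=0
t=4: arr=3 -> substrate=1 bound=4 product=1
t=5: arr=0 -> substrate=0 bound=3 product=3
t=6: arr=0 -> substrate=0 bound=1 product=5
t=7: arr=1 -> substrate=0 bound=1 product=6
t=8: arr=1 -> substrate=0 bound=2 product=6

Answer: 0 0 1 3 4 3 1 1 2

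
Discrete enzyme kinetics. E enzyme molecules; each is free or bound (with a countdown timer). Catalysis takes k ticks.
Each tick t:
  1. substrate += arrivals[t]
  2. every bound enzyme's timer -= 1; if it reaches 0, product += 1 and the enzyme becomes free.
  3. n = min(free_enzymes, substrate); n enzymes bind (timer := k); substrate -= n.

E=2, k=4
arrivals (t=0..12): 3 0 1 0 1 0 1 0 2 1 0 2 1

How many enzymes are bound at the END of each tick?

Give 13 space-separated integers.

t=0: arr=3 -> substrate=1 bound=2 product=0
t=1: arr=0 -> substrate=1 bound=2 product=0
t=2: arr=1 -> substrate=2 bound=2 product=0
t=3: arr=0 -> substrate=2 bound=2 product=0
t=4: arr=1 -> substrate=1 bound=2 product=2
t=5: arr=0 -> substrate=1 bound=2 product=2
t=6: arr=1 -> substrate=2 bound=2 product=2
t=7: arr=0 -> substrate=2 bound=2 product=2
t=8: arr=2 -> substrate=2 bound=2 product=4
t=9: arr=1 -> substrate=3 bound=2 product=4
t=10: arr=0 -> substrate=3 bound=2 product=4
t=11: arr=2 -> substrate=5 bound=2 product=4
t=12: arr=1 -> substrate=4 bound=2 product=6

Answer: 2 2 2 2 2 2 2 2 2 2 2 2 2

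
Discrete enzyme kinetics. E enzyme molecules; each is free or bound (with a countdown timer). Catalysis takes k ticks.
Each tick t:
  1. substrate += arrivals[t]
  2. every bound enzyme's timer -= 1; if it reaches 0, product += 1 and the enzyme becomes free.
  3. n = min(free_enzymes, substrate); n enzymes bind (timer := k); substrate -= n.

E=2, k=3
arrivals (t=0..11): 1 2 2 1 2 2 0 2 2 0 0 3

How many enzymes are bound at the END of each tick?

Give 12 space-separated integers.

t=0: arr=1 -> substrate=0 bound=1 product=0
t=1: arr=2 -> substrate=1 bound=2 product=0
t=2: arr=2 -> substrate=3 bound=2 product=0
t=3: arr=1 -> substrate=3 bound=2 product=1
t=4: arr=2 -> substrate=4 bound=2 product=2
t=5: arr=2 -> substrate=6 bound=2 product=2
t=6: arr=0 -> substrate=5 bound=2 product=3
t=7: arr=2 -> substrate=6 bound=2 product=4
t=8: arr=2 -> substrate=8 bound=2 product=4
t=9: arr=0 -> substrate=7 bound=2 product=5
t=10: arr=0 -> substrate=6 bound=2 product=6
t=11: arr=3 -> substrate=9 bound=2 product=6

Answer: 1 2 2 2 2 2 2 2 2 2 2 2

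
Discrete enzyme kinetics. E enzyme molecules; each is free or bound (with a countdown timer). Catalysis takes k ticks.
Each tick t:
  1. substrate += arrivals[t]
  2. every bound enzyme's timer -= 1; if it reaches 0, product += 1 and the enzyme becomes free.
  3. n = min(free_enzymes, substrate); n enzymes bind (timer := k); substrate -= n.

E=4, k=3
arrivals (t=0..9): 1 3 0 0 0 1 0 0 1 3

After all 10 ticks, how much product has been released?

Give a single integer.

Answer: 5

Derivation:
t=0: arr=1 -> substrate=0 bound=1 product=0
t=1: arr=3 -> substrate=0 bound=4 product=0
t=2: arr=0 -> substrate=0 bound=4 product=0
t=3: arr=0 -> substrate=0 bound=3 product=1
t=4: arr=0 -> substrate=0 bound=0 product=4
t=5: arr=1 -> substrate=0 bound=1 product=4
t=6: arr=0 -> substrate=0 bound=1 product=4
t=7: arr=0 -> substrate=0 bound=1 product=4
t=8: arr=1 -> substrate=0 bound=1 product=5
t=9: arr=3 -> substrate=0 bound=4 product=5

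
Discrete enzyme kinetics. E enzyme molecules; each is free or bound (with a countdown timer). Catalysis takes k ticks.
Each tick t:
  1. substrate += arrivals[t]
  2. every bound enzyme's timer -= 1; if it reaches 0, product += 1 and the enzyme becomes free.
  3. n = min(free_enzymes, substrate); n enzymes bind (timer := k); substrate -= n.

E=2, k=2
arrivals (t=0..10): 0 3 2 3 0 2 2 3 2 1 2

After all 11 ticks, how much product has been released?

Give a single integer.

Answer: 8

Derivation:
t=0: arr=0 -> substrate=0 bound=0 product=0
t=1: arr=3 -> substrate=1 bound=2 product=0
t=2: arr=2 -> substrate=3 bound=2 product=0
t=3: arr=3 -> substrate=4 bound=2 product=2
t=4: arr=0 -> substrate=4 bound=2 product=2
t=5: arr=2 -> substrate=4 bound=2 product=4
t=6: arr=2 -> substrate=6 bound=2 product=4
t=7: arr=3 -> substrate=7 bound=2 product=6
t=8: arr=2 -> substrate=9 bound=2 product=6
t=9: arr=1 -> substrate=8 bound=2 product=8
t=10: arr=2 -> substrate=10 bound=2 product=8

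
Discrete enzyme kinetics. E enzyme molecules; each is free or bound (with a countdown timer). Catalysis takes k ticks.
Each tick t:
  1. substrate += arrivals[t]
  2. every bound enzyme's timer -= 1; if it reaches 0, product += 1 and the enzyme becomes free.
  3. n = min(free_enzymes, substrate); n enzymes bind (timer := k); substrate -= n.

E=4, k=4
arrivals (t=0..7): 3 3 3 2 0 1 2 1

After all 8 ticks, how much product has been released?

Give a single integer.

Answer: 4

Derivation:
t=0: arr=3 -> substrate=0 bound=3 product=0
t=1: arr=3 -> substrate=2 bound=4 product=0
t=2: arr=3 -> substrate=5 bound=4 product=0
t=3: arr=2 -> substrate=7 bound=4 product=0
t=4: arr=0 -> substrate=4 bound=4 product=3
t=5: arr=1 -> substrate=4 bound=4 product=4
t=6: arr=2 -> substrate=6 bound=4 product=4
t=7: arr=1 -> substrate=7 bound=4 product=4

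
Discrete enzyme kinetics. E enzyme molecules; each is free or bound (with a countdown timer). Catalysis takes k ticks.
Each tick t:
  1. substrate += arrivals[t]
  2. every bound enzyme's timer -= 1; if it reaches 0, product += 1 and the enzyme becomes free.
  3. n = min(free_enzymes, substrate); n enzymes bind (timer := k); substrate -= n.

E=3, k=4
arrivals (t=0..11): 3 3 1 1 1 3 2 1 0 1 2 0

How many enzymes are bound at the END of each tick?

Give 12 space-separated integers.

Answer: 3 3 3 3 3 3 3 3 3 3 3 3

Derivation:
t=0: arr=3 -> substrate=0 bound=3 product=0
t=1: arr=3 -> substrate=3 bound=3 product=0
t=2: arr=1 -> substrate=4 bound=3 product=0
t=3: arr=1 -> substrate=5 bound=3 product=0
t=4: arr=1 -> substrate=3 bound=3 product=3
t=5: arr=3 -> substrate=6 bound=3 product=3
t=6: arr=2 -> substrate=8 bound=3 product=3
t=7: arr=1 -> substrate=9 bound=3 product=3
t=8: arr=0 -> substrate=6 bound=3 product=6
t=9: arr=1 -> substrate=7 bound=3 product=6
t=10: arr=2 -> substrate=9 bound=3 product=6
t=11: arr=0 -> substrate=9 bound=3 product=6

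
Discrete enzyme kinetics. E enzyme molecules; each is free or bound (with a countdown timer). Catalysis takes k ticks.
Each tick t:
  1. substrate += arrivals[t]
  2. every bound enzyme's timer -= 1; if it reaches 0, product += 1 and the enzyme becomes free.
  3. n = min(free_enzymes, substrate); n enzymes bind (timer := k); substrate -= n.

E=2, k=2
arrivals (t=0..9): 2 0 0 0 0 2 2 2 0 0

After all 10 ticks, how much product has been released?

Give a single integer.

t=0: arr=2 -> substrate=0 bound=2 product=0
t=1: arr=0 -> substrate=0 bound=2 product=0
t=2: arr=0 -> substrate=0 bound=0 product=2
t=3: arr=0 -> substrate=0 bound=0 product=2
t=4: arr=0 -> substrate=0 bound=0 product=2
t=5: arr=2 -> substrate=0 bound=2 product=2
t=6: arr=2 -> substrate=2 bound=2 product=2
t=7: arr=2 -> substrate=2 bound=2 product=4
t=8: arr=0 -> substrate=2 bound=2 product=4
t=9: arr=0 -> substrate=0 bound=2 product=6

Answer: 6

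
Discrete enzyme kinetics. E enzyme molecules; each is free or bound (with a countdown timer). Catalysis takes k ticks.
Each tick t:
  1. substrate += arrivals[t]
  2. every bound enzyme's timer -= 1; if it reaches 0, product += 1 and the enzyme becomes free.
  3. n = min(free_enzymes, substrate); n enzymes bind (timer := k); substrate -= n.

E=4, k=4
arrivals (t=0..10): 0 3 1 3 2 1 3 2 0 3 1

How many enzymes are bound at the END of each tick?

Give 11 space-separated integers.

t=0: arr=0 -> substrate=0 bound=0 product=0
t=1: arr=3 -> substrate=0 bound=3 product=0
t=2: arr=1 -> substrate=0 bound=4 product=0
t=3: arr=3 -> substrate=3 bound=4 product=0
t=4: arr=2 -> substrate=5 bound=4 product=0
t=5: arr=1 -> substrate=3 bound=4 product=3
t=6: arr=3 -> substrate=5 bound=4 product=4
t=7: arr=2 -> substrate=7 bound=4 product=4
t=8: arr=0 -> substrate=7 bound=4 product=4
t=9: arr=3 -> substrate=7 bound=4 product=7
t=10: arr=1 -> substrate=7 bound=4 product=8

Answer: 0 3 4 4 4 4 4 4 4 4 4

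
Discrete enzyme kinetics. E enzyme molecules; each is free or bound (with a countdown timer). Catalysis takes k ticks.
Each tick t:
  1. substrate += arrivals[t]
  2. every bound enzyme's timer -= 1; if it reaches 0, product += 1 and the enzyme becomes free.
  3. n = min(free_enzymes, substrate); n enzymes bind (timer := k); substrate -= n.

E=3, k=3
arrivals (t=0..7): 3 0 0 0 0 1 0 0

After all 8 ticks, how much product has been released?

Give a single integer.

t=0: arr=3 -> substrate=0 bound=3 product=0
t=1: arr=0 -> substrate=0 bound=3 product=0
t=2: arr=0 -> substrate=0 bound=3 product=0
t=3: arr=0 -> substrate=0 bound=0 product=3
t=4: arr=0 -> substrate=0 bound=0 product=3
t=5: arr=1 -> substrate=0 bound=1 product=3
t=6: arr=0 -> substrate=0 bound=1 product=3
t=7: arr=0 -> substrate=0 bound=1 product=3

Answer: 3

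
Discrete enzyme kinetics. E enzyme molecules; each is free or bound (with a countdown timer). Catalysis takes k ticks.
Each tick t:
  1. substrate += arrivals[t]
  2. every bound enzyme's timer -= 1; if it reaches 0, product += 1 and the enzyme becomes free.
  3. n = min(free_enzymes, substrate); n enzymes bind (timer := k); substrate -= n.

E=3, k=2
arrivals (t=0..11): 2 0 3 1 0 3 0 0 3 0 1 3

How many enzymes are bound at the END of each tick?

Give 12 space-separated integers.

t=0: arr=2 -> substrate=0 bound=2 product=0
t=1: arr=0 -> substrate=0 bound=2 product=0
t=2: arr=3 -> substrate=0 bound=3 product=2
t=3: arr=1 -> substrate=1 bound=3 product=2
t=4: arr=0 -> substrate=0 bound=1 product=5
t=5: arr=3 -> substrate=1 bound=3 product=5
t=6: arr=0 -> substrate=0 bound=3 product=6
t=7: arr=0 -> substrate=0 bound=1 product=8
t=8: arr=3 -> substrate=0 bound=3 product=9
t=9: arr=0 -> substrate=0 bound=3 product=9
t=10: arr=1 -> substrate=0 bound=1 product=12
t=11: arr=3 -> substrate=1 bound=3 product=12

Answer: 2 2 3 3 1 3 3 1 3 3 1 3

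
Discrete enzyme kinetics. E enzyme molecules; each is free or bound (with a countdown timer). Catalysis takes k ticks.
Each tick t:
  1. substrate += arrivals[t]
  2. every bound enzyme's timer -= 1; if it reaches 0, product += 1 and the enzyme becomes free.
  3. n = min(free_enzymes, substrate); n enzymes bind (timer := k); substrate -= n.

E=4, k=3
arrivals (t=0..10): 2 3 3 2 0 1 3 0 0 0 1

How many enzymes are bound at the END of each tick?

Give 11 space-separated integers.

t=0: arr=2 -> substrate=0 bound=2 product=0
t=1: arr=3 -> substrate=1 bound=4 product=0
t=2: arr=3 -> substrate=4 bound=4 product=0
t=3: arr=2 -> substrate=4 bound=4 product=2
t=4: arr=0 -> substrate=2 bound=4 product=4
t=5: arr=1 -> substrate=3 bound=4 product=4
t=6: arr=3 -> substrate=4 bound=4 product=6
t=7: arr=0 -> substrate=2 bound=4 product=8
t=8: arr=0 -> substrate=2 bound=4 product=8
t=9: arr=0 -> substrate=0 bound=4 product=10
t=10: arr=1 -> substrate=0 bound=3 product=12

Answer: 2 4 4 4 4 4 4 4 4 4 3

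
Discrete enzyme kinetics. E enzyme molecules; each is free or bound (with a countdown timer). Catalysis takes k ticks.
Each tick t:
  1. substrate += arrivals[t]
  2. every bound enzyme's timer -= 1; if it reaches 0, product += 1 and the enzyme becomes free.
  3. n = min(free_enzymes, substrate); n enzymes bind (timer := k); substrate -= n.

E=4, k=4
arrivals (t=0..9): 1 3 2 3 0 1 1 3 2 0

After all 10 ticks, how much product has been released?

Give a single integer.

Answer: 8

Derivation:
t=0: arr=1 -> substrate=0 bound=1 product=0
t=1: arr=3 -> substrate=0 bound=4 product=0
t=2: arr=2 -> substrate=2 bound=4 product=0
t=3: arr=3 -> substrate=5 bound=4 product=0
t=4: arr=0 -> substrate=4 bound=4 product=1
t=5: arr=1 -> substrate=2 bound=4 product=4
t=6: arr=1 -> substrate=3 bound=4 product=4
t=7: arr=3 -> substrate=6 bound=4 product=4
t=8: arr=2 -> substrate=7 bound=4 product=5
t=9: arr=0 -> substrate=4 bound=4 product=8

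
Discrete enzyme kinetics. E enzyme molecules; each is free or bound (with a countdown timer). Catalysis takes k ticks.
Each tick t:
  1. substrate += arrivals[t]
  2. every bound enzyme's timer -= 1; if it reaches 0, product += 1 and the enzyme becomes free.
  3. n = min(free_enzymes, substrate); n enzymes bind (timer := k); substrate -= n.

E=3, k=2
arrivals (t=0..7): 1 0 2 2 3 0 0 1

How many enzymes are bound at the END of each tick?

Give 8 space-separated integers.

Answer: 1 1 2 3 3 3 2 2

Derivation:
t=0: arr=1 -> substrate=0 bound=1 product=0
t=1: arr=0 -> substrate=0 bound=1 product=0
t=2: arr=2 -> substrate=0 bound=2 product=1
t=3: arr=2 -> substrate=1 bound=3 product=1
t=4: arr=3 -> substrate=2 bound=3 product=3
t=5: arr=0 -> substrate=1 bound=3 product=4
t=6: arr=0 -> substrate=0 bound=2 product=6
t=7: arr=1 -> substrate=0 bound=2 product=7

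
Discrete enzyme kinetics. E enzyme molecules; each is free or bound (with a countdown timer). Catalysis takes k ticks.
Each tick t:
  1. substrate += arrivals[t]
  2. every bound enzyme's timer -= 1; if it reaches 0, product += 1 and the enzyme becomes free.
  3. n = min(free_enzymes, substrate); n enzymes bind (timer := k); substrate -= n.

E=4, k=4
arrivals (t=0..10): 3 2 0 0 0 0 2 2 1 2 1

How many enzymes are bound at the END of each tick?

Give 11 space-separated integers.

Answer: 3 4 4 4 2 1 3 4 4 4 4

Derivation:
t=0: arr=3 -> substrate=0 bound=3 product=0
t=1: arr=2 -> substrate=1 bound=4 product=0
t=2: arr=0 -> substrate=1 bound=4 product=0
t=3: arr=0 -> substrate=1 bound=4 product=0
t=4: arr=0 -> substrate=0 bound=2 product=3
t=5: arr=0 -> substrate=0 bound=1 product=4
t=6: arr=2 -> substrate=0 bound=3 product=4
t=7: arr=2 -> substrate=1 bound=4 product=4
t=8: arr=1 -> substrate=1 bound=4 product=5
t=9: arr=2 -> substrate=3 bound=4 product=5
t=10: arr=1 -> substrate=2 bound=4 product=7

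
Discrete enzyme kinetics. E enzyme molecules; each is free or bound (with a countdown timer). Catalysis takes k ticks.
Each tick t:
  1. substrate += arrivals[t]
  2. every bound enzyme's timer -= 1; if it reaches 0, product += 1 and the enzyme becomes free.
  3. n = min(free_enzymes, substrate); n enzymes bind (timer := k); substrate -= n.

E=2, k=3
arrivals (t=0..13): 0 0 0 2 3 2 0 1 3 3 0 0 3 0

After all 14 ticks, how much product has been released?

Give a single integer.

t=0: arr=0 -> substrate=0 bound=0 product=0
t=1: arr=0 -> substrate=0 bound=0 product=0
t=2: arr=0 -> substrate=0 bound=0 product=0
t=3: arr=2 -> substrate=0 bound=2 product=0
t=4: arr=3 -> substrate=3 bound=2 product=0
t=5: arr=2 -> substrate=5 bound=2 product=0
t=6: arr=0 -> substrate=3 bound=2 product=2
t=7: arr=1 -> substrate=4 bound=2 product=2
t=8: arr=3 -> substrate=7 bound=2 product=2
t=9: arr=3 -> substrate=8 bound=2 product=4
t=10: arr=0 -> substrate=8 bound=2 product=4
t=11: arr=0 -> substrate=8 bound=2 product=4
t=12: arr=3 -> substrate=9 bound=2 product=6
t=13: arr=0 -> substrate=9 bound=2 product=6

Answer: 6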